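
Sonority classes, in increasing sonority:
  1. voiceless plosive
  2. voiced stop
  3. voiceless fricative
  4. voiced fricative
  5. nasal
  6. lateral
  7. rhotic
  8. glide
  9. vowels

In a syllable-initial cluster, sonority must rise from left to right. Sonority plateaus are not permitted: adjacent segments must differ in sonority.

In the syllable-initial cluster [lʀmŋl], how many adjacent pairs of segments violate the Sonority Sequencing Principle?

/l/ is a lateral (sonority 6).
/ʀ/ is a rhotic (sonority 7).
/m/ is a nasal (sonority 5).
/ŋ/ is a nasal (sonority 5).
/l/ is a lateral (sonority 6).
/l/→/ʀ/: 6→7 (rises) — ok.
/ʀ/→/m/: 7→5 (does not rise) — violation.
/m/→/ŋ/: 5→5 (plateau) — violation.
/ŋ/→/l/: 5→6 (rises) — ok.

2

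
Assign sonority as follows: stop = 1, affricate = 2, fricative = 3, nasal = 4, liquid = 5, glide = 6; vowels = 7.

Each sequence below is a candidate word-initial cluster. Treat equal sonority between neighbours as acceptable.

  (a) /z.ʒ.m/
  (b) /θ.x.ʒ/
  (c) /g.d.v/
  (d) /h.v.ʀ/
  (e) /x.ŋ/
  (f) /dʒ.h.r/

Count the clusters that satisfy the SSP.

6

(a) 3-3-4 → obeys
(b) 3-3-3 → obeys
(c) 1-1-3 → obeys
(d) 3-3-5 → obeys
(e) 3-4 → obeys
(f) 2-3-5 → obeys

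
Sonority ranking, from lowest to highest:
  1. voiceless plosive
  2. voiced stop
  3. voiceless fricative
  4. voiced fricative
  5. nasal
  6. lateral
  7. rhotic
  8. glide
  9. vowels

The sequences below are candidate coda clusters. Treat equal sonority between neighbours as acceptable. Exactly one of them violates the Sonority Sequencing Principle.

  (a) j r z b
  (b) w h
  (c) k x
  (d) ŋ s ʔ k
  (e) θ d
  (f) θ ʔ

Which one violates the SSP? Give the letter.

c

(a) 8-7-4-2 → obeys
(b) 8-3 → obeys
(c) 1-3 → violates
(d) 5-3-1-1 → obeys
(e) 3-2 → obeys
(f) 3-1 → obeys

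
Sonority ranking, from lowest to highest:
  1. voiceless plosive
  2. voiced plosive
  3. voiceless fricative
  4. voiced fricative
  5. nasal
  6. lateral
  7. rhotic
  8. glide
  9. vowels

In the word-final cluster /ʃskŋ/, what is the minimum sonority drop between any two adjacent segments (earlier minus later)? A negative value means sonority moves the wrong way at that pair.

/ʃ/: voiceless fricative = 3.
/s/: voiceless fricative = 3.
/k/: voiceless plosive = 1.
/ŋ/: nasal = 5.
/ʃ/→/s/: change +0.
/s/→/k/: change +2.
/k/→/ŋ/: change -4.
Minimum = -4.

-4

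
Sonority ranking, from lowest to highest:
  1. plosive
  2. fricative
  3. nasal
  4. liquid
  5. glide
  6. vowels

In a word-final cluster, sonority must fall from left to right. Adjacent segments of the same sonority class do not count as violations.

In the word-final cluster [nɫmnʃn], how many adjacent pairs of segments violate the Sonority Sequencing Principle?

2

/n/: nasal = 3.
/ɫ/: liquid = 4.
/m/: nasal = 3.
/n/: nasal = 3.
/ʃ/: fricative = 2.
/n/: nasal = 3.
/n/→/ɫ/: 3→4 (does not fall) — violation.
/ɫ/→/m/: 4→3 (falls) — ok.
/m/→/n/: 3→3 (plateau, allowed) — ok.
/n/→/ʃ/: 3→2 (falls) — ok.
/ʃ/→/n/: 2→3 (does not fall) — violation.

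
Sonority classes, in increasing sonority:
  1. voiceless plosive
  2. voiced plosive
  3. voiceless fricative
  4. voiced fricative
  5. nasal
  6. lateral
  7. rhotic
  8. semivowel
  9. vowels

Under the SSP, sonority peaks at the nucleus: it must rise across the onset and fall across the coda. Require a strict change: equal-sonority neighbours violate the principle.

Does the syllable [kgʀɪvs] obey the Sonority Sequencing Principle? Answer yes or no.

Onset: /k/ is a voiceless plosive (sonority 1), /g/ is a voiced plosive (sonority 2), /ʀ/ is a rhotic (sonority 7); then the nucleus /ɪ/ (sonority 9).
Onset profile 1-2-7-9 — rises to the nucleus.
Coda: /v/ is a voiced fricative (sonority 4), /s/ is a voiceless fricative (sonority 3).
Coda profile 9-4-3 — falls from the nucleus.

yes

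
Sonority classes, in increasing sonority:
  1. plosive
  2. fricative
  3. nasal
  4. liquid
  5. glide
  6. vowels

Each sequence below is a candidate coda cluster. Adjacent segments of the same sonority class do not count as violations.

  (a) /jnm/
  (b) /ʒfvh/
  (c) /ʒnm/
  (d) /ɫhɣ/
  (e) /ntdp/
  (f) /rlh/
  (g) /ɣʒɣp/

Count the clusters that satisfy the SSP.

6

(a) sonority 5-3-3: well-formed.
(b) sonority 2-2-2-2: well-formed.
(c) sonority 2-3-3: ill-formed.
(d) sonority 4-2-2: well-formed.
(e) sonority 3-1-1-1: well-formed.
(f) sonority 4-4-2: well-formed.
(g) sonority 2-2-2-1: well-formed.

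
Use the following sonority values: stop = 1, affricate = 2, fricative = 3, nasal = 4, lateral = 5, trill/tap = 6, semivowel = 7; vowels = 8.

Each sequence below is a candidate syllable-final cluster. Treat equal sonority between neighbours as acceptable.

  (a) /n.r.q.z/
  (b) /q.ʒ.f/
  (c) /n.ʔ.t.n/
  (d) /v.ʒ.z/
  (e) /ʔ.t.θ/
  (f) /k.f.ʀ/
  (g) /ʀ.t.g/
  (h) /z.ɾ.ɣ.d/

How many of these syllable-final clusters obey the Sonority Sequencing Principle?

(a) /n.r.q.z/: profile 4-6-1-3 — violates.
(b) /q.ʒ.f/: profile 1-3-3 — violates.
(c) /n.ʔ.t.n/: profile 4-1-1-4 — violates.
(d) /v.ʒ.z/: profile 3-3-3 — obeys.
(e) /ʔ.t.θ/: profile 1-1-3 — violates.
(f) /k.f.ʀ/: profile 1-3-6 — violates.
(g) /ʀ.t.g/: profile 6-1-1 — obeys.
(h) /z.ɾ.ɣ.d/: profile 3-6-3-1 — violates.

2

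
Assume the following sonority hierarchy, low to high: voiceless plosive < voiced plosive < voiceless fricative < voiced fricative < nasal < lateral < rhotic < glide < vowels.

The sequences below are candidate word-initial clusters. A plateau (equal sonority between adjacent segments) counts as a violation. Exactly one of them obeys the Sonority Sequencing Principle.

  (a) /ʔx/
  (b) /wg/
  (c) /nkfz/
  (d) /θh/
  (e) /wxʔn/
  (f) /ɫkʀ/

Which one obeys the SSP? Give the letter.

a

(a) /ʔx/: profile 1-3 — obeys.
(b) /wg/: profile 8-2 — violates.
(c) /nkfz/: profile 5-1-3-4 — violates.
(d) /θh/: profile 3-3 — violates.
(e) /wxʔn/: profile 8-3-1-5 — violates.
(f) /ɫkʀ/: profile 6-1-7 — violates.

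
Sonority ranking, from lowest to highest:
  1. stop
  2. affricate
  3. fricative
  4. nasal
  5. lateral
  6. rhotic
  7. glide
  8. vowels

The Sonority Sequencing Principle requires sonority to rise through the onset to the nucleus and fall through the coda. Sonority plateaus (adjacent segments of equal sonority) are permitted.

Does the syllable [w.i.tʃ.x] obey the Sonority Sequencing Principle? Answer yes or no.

Onset: /w/ is a glide (sonority 7); then the nucleus /i/ (sonority 8).
Onset profile 7-8 — rises to the nucleus.
Coda: /tʃ/ is an affricate (sonority 2), /x/ is a fricative (sonority 3).
Coda profile 8-2-3 — does not fall throughout.

no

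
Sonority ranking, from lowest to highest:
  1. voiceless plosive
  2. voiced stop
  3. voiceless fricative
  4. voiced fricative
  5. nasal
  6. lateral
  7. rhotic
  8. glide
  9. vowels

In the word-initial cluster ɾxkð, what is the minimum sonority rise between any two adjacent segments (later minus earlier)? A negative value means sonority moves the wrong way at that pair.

-4

/ɾ/ — rhotic, sonority 7.
/x/ — voiceless fricative, sonority 3.
/k/ — voiceless plosive, sonority 1.
/ð/ — voiced fricative, sonority 4.
/ɾ/→/x/: change -4.
/x/→/k/: change -2.
/k/→/ð/: change +3.
Minimum = -4.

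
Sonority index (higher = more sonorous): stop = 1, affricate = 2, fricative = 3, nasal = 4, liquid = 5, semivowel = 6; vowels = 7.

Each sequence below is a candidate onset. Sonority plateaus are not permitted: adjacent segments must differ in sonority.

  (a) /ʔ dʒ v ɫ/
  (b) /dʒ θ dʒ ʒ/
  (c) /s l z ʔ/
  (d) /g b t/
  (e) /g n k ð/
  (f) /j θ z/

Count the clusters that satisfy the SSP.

1

(a) sonority 1-2-3-5: well-formed.
(b) sonority 2-3-2-3: ill-formed.
(c) sonority 3-5-3-1: ill-formed.
(d) sonority 1-1-1: ill-formed.
(e) sonority 1-4-1-3: ill-formed.
(f) sonority 6-3-3: ill-formed.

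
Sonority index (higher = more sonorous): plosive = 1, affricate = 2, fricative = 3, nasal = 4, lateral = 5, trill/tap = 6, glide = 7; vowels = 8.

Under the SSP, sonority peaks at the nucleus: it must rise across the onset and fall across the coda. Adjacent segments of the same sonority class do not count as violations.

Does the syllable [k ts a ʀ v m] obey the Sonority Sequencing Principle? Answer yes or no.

no

Onset: /k/ is a plosive (sonority 1), /ts/ is an affricate (sonority 2); then the nucleus /a/ (sonority 8).
Onset profile 1-2-8 — rises to the nucleus.
Coda: /ʀ/ is a trill/tap (sonority 6), /v/ is a fricative (sonority 3), /m/ is a nasal (sonority 4).
Coda profile 8-6-3-4 — does not fall throughout.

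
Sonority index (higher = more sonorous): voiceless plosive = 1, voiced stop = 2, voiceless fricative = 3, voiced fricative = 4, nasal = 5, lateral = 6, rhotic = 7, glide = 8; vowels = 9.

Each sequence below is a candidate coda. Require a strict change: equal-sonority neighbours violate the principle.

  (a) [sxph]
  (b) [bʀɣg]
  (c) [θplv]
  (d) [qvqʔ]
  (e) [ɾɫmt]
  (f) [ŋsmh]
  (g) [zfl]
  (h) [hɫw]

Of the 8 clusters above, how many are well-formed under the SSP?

1

(a) 3-3-1-3 → violates
(b) 2-7-4-2 → violates
(c) 3-1-6-4 → violates
(d) 1-4-1-1 → violates
(e) 7-6-5-1 → obeys
(f) 5-3-5-3 → violates
(g) 4-3-6 → violates
(h) 3-6-8 → violates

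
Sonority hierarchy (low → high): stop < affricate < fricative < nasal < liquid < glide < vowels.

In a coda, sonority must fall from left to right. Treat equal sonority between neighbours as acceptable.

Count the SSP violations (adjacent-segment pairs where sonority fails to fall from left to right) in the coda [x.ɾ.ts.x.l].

/x/ — fricative, sonority 3.
/ɾ/ — liquid, sonority 5.
/ts/ — affricate, sonority 2.
/x/ — fricative, sonority 3.
/l/ — liquid, sonority 5.
/x/→/ɾ/: 3→5 (does not fall) — violation.
/ɾ/→/ts/: 5→2 (falls) — ok.
/ts/→/x/: 2→3 (does not fall) — violation.
/x/→/l/: 3→5 (does not fall) — violation.

3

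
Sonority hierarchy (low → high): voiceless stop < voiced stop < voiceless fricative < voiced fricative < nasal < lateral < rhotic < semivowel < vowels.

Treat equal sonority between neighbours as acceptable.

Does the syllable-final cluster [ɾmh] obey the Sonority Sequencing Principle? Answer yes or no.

/ɾ/: rhotic = 7.
/m/: nasal = 5.
/h/: voiceless fricative = 3.
The profile 7-5-3 strictly falls, so the syllable-final cluster satisfies the SSP.

yes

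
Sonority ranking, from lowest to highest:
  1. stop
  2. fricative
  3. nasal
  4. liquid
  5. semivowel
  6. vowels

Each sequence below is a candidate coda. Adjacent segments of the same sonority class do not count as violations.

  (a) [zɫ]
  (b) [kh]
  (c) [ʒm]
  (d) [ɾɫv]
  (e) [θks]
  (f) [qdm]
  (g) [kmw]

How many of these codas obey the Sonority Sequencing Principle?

(a) sonority 2-4: ill-formed.
(b) sonority 1-2: ill-formed.
(c) sonority 2-3: ill-formed.
(d) sonority 4-4-2: well-formed.
(e) sonority 2-1-2: ill-formed.
(f) sonority 1-1-3: ill-formed.
(g) sonority 1-3-5: ill-formed.

1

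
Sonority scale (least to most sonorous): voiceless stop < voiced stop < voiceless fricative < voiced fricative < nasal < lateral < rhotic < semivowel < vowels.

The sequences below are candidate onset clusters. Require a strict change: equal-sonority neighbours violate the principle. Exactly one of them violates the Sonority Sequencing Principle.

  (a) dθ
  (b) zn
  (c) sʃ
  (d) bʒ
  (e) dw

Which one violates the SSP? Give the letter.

c

(a) 2-3 → obeys
(b) 4-5 → obeys
(c) 3-3 → violates
(d) 2-4 → obeys
(e) 2-8 → obeys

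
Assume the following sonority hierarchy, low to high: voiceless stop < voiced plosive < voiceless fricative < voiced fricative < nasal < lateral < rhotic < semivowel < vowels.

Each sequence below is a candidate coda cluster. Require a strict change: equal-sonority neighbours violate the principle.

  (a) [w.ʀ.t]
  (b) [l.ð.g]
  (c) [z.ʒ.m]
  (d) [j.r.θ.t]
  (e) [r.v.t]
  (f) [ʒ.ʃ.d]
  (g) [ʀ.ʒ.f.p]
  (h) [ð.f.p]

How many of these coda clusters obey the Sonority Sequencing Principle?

(a) sonority 8-7-1: well-formed.
(b) sonority 6-4-2: well-formed.
(c) sonority 4-4-5: ill-formed.
(d) sonority 8-7-3-1: well-formed.
(e) sonority 7-4-1: well-formed.
(f) sonority 4-3-2: well-formed.
(g) sonority 7-4-3-1: well-formed.
(h) sonority 4-3-1: well-formed.

7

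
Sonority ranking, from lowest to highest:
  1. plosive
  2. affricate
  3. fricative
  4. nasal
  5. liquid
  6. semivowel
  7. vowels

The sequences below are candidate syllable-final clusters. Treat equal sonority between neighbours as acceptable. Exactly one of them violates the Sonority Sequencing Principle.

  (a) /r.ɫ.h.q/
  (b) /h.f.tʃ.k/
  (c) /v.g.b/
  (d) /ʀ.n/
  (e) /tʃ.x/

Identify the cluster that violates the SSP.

e

(a) 5-5-3-1 → obeys
(b) 3-3-2-1 → obeys
(c) 3-1-1 → obeys
(d) 5-4 → obeys
(e) 2-3 → violates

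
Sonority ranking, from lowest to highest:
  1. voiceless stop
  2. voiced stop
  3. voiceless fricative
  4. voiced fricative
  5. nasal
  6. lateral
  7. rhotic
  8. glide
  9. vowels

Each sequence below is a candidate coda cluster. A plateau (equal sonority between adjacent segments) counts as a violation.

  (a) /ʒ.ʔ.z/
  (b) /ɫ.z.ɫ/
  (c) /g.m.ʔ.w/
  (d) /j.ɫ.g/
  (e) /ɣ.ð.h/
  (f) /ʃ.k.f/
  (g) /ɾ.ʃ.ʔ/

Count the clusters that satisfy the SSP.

2

(a) /ʒ.ʔ.z/: profile 4-1-4 — violates.
(b) /ɫ.z.ɫ/: profile 6-4-6 — violates.
(c) /g.m.ʔ.w/: profile 2-5-1-8 — violates.
(d) /j.ɫ.g/: profile 8-6-2 — obeys.
(e) /ɣ.ð.h/: profile 4-4-3 — violates.
(f) /ʃ.k.f/: profile 3-1-3 — violates.
(g) /ɾ.ʃ.ʔ/: profile 7-3-1 — obeys.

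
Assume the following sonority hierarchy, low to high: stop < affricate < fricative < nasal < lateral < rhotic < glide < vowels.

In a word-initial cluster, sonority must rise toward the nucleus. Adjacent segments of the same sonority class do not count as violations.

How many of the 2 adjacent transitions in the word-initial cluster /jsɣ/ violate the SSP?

/j/ is a glide (sonority 7).
/s/ is a fricative (sonority 3).
/ɣ/ is a fricative (sonority 3).
/j/→/s/: 7→3 (does not rise) — violation.
/s/→/ɣ/: 3→3 (plateau, allowed) — ok.

1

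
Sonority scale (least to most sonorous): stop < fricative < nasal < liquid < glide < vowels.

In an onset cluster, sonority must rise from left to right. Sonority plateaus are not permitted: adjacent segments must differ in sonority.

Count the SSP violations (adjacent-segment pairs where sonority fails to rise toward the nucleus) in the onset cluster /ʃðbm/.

2

/ʃ/ — fricative, sonority 2.
/ð/ — fricative, sonority 2.
/b/ — stop, sonority 1.
/m/ — nasal, sonority 3.
/ʃ/→/ð/: 2→2 (plateau) — violation.
/ð/→/b/: 2→1 (does not rise) — violation.
/b/→/m/: 1→3 (rises) — ok.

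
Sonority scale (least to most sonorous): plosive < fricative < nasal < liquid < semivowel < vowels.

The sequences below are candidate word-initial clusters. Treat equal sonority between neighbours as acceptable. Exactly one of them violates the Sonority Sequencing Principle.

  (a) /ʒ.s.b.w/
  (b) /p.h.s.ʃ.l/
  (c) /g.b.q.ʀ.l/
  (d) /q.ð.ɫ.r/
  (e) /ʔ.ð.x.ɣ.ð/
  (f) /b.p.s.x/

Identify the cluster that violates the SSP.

a

(a) 2-2-1-5 → violates
(b) 1-2-2-2-4 → obeys
(c) 1-1-1-4-4 → obeys
(d) 1-2-4-4 → obeys
(e) 1-2-2-2-2 → obeys
(f) 1-1-2-2 → obeys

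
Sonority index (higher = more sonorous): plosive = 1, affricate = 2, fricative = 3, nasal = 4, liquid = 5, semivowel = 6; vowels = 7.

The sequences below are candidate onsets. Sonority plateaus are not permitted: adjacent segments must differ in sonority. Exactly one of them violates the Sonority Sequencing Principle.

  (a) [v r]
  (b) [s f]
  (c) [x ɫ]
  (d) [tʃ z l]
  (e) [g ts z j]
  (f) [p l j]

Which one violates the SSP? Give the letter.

(a) sonority 3-5: well-formed.
(b) sonority 3-3: ill-formed.
(c) sonority 3-5: well-formed.
(d) sonority 2-3-5: well-formed.
(e) sonority 1-2-3-6: well-formed.
(f) sonority 1-5-6: well-formed.

b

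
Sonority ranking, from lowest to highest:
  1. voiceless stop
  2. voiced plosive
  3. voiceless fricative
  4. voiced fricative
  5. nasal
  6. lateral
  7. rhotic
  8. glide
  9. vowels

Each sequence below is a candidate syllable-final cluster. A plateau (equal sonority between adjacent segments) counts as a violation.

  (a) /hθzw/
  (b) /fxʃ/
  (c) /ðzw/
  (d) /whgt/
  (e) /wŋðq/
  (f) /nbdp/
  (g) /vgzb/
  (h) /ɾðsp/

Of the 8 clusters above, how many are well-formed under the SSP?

3

(a) 3-3-4-8 → violates
(b) 3-3-3 → violates
(c) 4-4-8 → violates
(d) 8-3-2-1 → obeys
(e) 8-5-4-1 → obeys
(f) 5-2-2-1 → violates
(g) 4-2-4-2 → violates
(h) 7-4-3-1 → obeys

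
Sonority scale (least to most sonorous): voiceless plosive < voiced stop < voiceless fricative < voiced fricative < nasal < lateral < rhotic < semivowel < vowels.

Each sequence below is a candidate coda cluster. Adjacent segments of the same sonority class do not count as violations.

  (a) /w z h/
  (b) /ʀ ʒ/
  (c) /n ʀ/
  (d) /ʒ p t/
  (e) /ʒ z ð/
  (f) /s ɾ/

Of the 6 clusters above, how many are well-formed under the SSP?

(a) 8-4-3 → obeys
(b) 7-4 → obeys
(c) 5-7 → violates
(d) 4-1-1 → obeys
(e) 4-4-4 → obeys
(f) 3-7 → violates

4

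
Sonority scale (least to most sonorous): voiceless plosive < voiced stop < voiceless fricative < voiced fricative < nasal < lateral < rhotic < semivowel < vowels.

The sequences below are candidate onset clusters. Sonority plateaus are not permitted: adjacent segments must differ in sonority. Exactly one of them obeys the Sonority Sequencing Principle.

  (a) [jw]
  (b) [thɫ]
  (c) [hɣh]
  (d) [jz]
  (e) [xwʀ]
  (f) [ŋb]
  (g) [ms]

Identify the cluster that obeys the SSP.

(a) 8-8 → violates
(b) 1-3-6 → obeys
(c) 3-4-3 → violates
(d) 8-4 → violates
(e) 3-8-7 → violates
(f) 5-2 → violates
(g) 5-3 → violates

b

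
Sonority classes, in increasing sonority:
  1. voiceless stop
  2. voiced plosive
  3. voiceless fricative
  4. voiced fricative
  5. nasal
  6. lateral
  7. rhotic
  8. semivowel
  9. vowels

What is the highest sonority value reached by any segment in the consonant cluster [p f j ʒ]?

8

/p/ is a voiceless stop (sonority 1).
/f/ is a voiceless fricative (sonority 3).
/j/ is a semivowel (sonority 8).
/ʒ/ is a voiced fricative (sonority 4).
The maximum is 8.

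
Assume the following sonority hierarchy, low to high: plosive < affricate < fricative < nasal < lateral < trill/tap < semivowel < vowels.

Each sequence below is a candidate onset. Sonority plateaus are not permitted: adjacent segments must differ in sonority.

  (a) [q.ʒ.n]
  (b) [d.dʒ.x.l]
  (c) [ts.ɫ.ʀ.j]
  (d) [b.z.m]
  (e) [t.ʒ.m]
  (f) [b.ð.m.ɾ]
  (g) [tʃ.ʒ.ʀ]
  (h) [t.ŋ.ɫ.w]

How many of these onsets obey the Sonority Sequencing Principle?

(a) sonority 1-3-4: well-formed.
(b) sonority 1-2-3-5: well-formed.
(c) sonority 2-5-6-7: well-formed.
(d) sonority 1-3-4: well-formed.
(e) sonority 1-3-4: well-formed.
(f) sonority 1-3-4-6: well-formed.
(g) sonority 2-3-6: well-formed.
(h) sonority 1-4-5-7: well-formed.

8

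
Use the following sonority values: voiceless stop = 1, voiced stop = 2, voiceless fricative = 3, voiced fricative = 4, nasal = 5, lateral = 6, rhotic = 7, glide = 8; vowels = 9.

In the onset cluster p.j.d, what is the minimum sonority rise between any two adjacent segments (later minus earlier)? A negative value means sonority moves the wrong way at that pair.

-6

/p/ is a voiceless stop (sonority 1).
/j/ is a glide (sonority 8).
/d/ is a voiced stop (sonority 2).
/p/→/j/: change +7.
/j/→/d/: change -6.
Minimum = -6.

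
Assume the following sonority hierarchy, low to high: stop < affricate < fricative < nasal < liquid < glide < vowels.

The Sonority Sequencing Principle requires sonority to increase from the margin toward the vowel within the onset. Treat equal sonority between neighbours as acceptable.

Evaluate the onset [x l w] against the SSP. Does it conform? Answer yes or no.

yes

/x/ — fricative, sonority 3.
/l/ — liquid, sonority 5.
/w/ — glide, sonority 6.
The profile 3-5-6 strictly rises, so the onset satisfies the SSP.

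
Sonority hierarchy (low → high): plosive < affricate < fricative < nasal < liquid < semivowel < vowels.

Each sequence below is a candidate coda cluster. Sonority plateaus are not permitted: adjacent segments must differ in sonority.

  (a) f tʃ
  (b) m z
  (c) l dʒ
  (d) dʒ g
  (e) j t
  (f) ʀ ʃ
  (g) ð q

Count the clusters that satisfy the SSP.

(a) 3-2 → obeys
(b) 4-3 → obeys
(c) 5-2 → obeys
(d) 2-1 → obeys
(e) 6-1 → obeys
(f) 5-3 → obeys
(g) 3-1 → obeys

7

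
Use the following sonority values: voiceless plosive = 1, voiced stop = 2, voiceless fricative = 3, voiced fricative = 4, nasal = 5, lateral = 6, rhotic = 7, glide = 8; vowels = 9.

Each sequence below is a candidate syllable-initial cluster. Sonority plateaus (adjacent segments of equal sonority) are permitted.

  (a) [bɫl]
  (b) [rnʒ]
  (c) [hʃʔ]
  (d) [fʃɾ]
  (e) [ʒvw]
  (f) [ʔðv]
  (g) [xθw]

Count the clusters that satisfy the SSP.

(a) 2-6-6 → obeys
(b) 7-5-4 → violates
(c) 3-3-1 → violates
(d) 3-3-7 → obeys
(e) 4-4-8 → obeys
(f) 1-4-4 → obeys
(g) 3-3-8 → obeys

5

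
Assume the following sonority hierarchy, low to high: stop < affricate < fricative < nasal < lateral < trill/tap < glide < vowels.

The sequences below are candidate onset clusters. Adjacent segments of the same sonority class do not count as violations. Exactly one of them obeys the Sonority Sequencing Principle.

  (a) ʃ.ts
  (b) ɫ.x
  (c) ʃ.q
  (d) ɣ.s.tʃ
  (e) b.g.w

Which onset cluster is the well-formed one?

(a) ʃ.ts: profile 3-2 — violates.
(b) ɫ.x: profile 5-3 — violates.
(c) ʃ.q: profile 3-1 — violates.
(d) ɣ.s.tʃ: profile 3-3-2 — violates.
(e) b.g.w: profile 1-1-7 — obeys.

e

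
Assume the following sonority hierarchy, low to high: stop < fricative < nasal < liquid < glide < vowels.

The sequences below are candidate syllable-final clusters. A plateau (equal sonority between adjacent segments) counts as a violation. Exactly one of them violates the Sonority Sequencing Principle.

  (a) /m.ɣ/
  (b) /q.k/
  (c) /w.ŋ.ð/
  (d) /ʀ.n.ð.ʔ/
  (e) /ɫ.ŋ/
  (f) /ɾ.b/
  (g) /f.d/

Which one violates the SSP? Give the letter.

(a) 3-2 → obeys
(b) 1-1 → violates
(c) 5-3-2 → obeys
(d) 4-3-2-1 → obeys
(e) 4-3 → obeys
(f) 4-1 → obeys
(g) 2-1 → obeys

b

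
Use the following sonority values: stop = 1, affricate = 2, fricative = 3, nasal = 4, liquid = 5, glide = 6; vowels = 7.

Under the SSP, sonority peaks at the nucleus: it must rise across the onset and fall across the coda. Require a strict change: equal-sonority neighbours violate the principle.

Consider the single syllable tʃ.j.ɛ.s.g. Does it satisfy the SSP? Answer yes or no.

Onset: /tʃ/ is an affricate (sonority 2), /j/ is a glide (sonority 6); then the nucleus /ɛ/ (sonority 7).
Onset profile 2-6-7 — rises to the nucleus.
Coda: /s/ is a fricative (sonority 3), /g/ is a stop (sonority 1).
Coda profile 7-3-1 — falls from the nucleus.

yes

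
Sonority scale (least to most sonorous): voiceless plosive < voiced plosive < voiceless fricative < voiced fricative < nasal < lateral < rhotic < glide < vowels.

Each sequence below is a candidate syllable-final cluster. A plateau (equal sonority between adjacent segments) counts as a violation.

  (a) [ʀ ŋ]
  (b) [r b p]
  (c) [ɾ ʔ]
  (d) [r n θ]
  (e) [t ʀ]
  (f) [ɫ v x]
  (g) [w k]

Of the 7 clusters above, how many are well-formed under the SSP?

6

(a) 7-5 → obeys
(b) 7-2-1 → obeys
(c) 7-1 → obeys
(d) 7-5-3 → obeys
(e) 1-7 → violates
(f) 6-4-3 → obeys
(g) 8-1 → obeys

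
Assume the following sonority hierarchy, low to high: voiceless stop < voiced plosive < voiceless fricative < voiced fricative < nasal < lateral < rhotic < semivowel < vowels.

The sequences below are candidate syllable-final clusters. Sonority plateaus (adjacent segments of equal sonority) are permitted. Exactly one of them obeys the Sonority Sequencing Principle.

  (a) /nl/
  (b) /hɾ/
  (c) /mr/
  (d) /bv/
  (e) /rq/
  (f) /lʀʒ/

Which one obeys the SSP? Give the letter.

(a) sonority 5-6: ill-formed.
(b) sonority 3-7: ill-formed.
(c) sonority 5-7: ill-formed.
(d) sonority 2-4: ill-formed.
(e) sonority 7-1: well-formed.
(f) sonority 6-7-4: ill-formed.

e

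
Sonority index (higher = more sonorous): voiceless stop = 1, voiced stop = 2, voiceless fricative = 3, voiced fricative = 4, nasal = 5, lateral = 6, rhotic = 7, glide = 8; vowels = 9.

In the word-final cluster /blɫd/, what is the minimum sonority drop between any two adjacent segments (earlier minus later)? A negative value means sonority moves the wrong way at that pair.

-4

/b/ — voiced stop, sonority 2.
/l/ — lateral, sonority 6.
/ɫ/ — lateral, sonority 6.
/d/ — voiced stop, sonority 2.
/b/→/l/: change -4.
/l/→/ɫ/: change +0.
/ɫ/→/d/: change +4.
Minimum = -4.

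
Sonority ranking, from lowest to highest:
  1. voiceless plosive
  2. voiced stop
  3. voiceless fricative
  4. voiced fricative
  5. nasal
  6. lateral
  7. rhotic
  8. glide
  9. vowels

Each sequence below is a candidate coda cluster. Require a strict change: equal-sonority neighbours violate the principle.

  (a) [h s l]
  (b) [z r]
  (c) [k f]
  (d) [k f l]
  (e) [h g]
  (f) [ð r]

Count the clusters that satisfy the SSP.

1

(a) [h s l]: profile 3-3-6 — violates.
(b) [z r]: profile 4-7 — violates.
(c) [k f]: profile 1-3 — violates.
(d) [k f l]: profile 1-3-6 — violates.
(e) [h g]: profile 3-2 — obeys.
(f) [ð r]: profile 4-7 — violates.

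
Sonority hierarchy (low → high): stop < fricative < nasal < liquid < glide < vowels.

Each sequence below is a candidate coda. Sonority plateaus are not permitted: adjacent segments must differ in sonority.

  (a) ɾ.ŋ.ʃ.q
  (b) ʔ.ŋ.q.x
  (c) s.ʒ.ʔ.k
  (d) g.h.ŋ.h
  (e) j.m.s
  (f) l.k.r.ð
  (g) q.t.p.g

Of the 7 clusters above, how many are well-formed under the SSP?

(a) 4-3-2-1 → obeys
(b) 1-3-1-2 → violates
(c) 2-2-1-1 → violates
(d) 1-2-3-2 → violates
(e) 5-3-2 → obeys
(f) 4-1-4-2 → violates
(g) 1-1-1-1 → violates

2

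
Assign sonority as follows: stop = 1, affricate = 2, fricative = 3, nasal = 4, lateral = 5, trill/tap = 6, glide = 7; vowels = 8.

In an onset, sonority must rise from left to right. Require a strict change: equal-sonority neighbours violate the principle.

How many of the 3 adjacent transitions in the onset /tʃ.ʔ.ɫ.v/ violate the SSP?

2

/tʃ/ is an affricate (sonority 2).
/ʔ/ is a stop (sonority 1).
/ɫ/ is a lateral (sonority 5).
/v/ is a fricative (sonority 3).
/tʃ/→/ʔ/: 2→1 (does not rise) — violation.
/ʔ/→/ɫ/: 1→5 (rises) — ok.
/ɫ/→/v/: 5→3 (does not rise) — violation.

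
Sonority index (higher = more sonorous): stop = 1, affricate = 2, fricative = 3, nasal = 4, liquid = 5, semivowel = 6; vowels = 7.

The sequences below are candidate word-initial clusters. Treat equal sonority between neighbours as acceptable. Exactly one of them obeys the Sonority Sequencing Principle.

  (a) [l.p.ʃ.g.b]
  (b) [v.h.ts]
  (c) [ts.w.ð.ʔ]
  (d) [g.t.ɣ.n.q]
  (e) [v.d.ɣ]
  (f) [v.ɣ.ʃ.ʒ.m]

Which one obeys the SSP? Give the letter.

f

(a) sonority 5-1-3-1-1: ill-formed.
(b) sonority 3-3-2: ill-formed.
(c) sonority 2-6-3-1: ill-formed.
(d) sonority 1-1-3-4-1: ill-formed.
(e) sonority 3-1-3: ill-formed.
(f) sonority 3-3-3-3-4: well-formed.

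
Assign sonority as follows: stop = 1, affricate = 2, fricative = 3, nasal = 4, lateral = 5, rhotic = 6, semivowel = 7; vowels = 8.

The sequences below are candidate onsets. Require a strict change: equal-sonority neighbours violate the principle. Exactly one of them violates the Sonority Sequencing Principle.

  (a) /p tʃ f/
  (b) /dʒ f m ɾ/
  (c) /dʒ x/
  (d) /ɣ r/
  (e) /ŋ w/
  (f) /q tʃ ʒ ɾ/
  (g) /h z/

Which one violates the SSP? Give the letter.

(a) sonority 1-2-3: well-formed.
(b) sonority 2-3-4-6: well-formed.
(c) sonority 2-3: well-formed.
(d) sonority 3-6: well-formed.
(e) sonority 4-7: well-formed.
(f) sonority 1-2-3-6: well-formed.
(g) sonority 3-3: ill-formed.

g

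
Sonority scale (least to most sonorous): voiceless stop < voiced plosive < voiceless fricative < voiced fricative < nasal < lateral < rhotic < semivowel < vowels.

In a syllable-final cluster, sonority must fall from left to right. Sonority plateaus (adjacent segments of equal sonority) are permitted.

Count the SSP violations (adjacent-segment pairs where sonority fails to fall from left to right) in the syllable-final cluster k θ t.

1

/k/: voiceless stop = 1.
/θ/: voiceless fricative = 3.
/t/: voiceless stop = 1.
/k/→/θ/: 1→3 (does not fall) — violation.
/θ/→/t/: 3→1 (falls) — ok.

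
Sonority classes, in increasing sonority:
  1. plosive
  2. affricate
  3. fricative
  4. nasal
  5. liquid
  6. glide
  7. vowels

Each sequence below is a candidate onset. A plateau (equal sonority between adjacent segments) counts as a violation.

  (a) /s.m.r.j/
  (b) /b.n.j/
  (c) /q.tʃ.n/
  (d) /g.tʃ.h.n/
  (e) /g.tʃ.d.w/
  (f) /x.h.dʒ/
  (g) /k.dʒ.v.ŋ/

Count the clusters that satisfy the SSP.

5

(a) sonority 3-4-5-6: well-formed.
(b) sonority 1-4-6: well-formed.
(c) sonority 1-2-4: well-formed.
(d) sonority 1-2-3-4: well-formed.
(e) sonority 1-2-1-6: ill-formed.
(f) sonority 3-3-2: ill-formed.
(g) sonority 1-2-3-4: well-formed.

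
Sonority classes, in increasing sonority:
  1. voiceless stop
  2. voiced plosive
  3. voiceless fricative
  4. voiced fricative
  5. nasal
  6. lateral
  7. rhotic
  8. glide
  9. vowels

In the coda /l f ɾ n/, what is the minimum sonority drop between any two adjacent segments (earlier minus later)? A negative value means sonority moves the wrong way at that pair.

-4

/l/: lateral = 6.
/f/: voiceless fricative = 3.
/ɾ/: rhotic = 7.
/n/: nasal = 5.
/l/→/f/: change +3.
/f/→/ɾ/: change -4.
/ɾ/→/n/: change +2.
Minimum = -4.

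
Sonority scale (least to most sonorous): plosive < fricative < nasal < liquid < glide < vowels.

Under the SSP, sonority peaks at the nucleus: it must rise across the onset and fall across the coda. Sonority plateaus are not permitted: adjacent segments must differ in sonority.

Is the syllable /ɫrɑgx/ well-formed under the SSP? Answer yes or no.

no

Onset: /ɫ/ is a liquid (sonority 4), /r/ is a liquid (sonority 4); then the nucleus /ɑ/ (sonority 6).
Onset profile 4-4-6 — does not strictly rise throughout.
Coda: /g/ is a plosive (sonority 1), /x/ is a fricative (sonority 2).
Coda profile 6-1-2 — does not strictly fall throughout.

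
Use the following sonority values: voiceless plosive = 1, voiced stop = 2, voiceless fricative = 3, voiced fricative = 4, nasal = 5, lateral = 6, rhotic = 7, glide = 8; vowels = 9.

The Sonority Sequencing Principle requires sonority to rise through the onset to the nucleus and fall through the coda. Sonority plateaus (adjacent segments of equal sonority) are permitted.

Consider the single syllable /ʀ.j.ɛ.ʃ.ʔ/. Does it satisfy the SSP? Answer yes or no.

Onset: /ʀ/ is a rhotic (sonority 7), /j/ is a glide (sonority 8); then the nucleus /ɛ/ (sonority 9).
Onset profile 7-8-9 — rises to the nucleus.
Coda: /ʃ/ is a voiceless fricative (sonority 3), /ʔ/ is a voiceless plosive (sonority 1).
Coda profile 9-3-1 — falls from the nucleus.

yes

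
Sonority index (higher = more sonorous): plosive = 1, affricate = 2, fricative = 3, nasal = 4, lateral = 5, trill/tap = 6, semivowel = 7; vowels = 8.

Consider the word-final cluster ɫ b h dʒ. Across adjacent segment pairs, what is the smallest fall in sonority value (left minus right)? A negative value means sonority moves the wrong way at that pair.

-2

/ɫ/ — lateral, sonority 5.
/b/ — plosive, sonority 1.
/h/ — fricative, sonority 3.
/dʒ/ — affricate, sonority 2.
/ɫ/→/b/: change +4.
/b/→/h/: change -2.
/h/→/dʒ/: change +1.
Minimum = -2.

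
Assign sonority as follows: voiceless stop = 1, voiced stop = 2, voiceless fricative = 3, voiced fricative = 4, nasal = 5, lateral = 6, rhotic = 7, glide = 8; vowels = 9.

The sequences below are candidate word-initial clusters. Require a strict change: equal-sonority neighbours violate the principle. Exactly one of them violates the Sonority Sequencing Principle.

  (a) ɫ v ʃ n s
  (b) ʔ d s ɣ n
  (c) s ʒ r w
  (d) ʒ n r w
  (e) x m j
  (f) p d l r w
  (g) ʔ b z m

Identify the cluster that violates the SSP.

(a) sonority 6-4-3-5-3: ill-formed.
(b) sonority 1-2-3-4-5: well-formed.
(c) sonority 3-4-7-8: well-formed.
(d) sonority 4-5-7-8: well-formed.
(e) sonority 3-5-8: well-formed.
(f) sonority 1-2-6-7-8: well-formed.
(g) sonority 1-2-4-5: well-formed.

a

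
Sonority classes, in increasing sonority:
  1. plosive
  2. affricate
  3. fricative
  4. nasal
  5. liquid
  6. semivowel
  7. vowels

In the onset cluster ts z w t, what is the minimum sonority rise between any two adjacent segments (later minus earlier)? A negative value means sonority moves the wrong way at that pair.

/ts/ — affricate, sonority 2.
/z/ — fricative, sonority 3.
/w/ — semivowel, sonority 6.
/t/ — plosive, sonority 1.
/ts/→/z/: change +1.
/z/→/w/: change +3.
/w/→/t/: change -5.
Minimum = -5.

-5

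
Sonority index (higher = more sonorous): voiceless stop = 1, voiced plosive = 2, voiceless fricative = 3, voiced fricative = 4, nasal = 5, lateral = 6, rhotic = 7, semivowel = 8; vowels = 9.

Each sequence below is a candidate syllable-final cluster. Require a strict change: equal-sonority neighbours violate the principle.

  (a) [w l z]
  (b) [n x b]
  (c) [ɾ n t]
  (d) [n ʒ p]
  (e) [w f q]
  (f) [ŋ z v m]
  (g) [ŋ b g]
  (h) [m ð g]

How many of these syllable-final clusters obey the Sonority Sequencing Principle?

(a) 8-6-4 → obeys
(b) 5-3-2 → obeys
(c) 7-5-1 → obeys
(d) 5-4-1 → obeys
(e) 8-3-1 → obeys
(f) 5-4-4-5 → violates
(g) 5-2-2 → violates
(h) 5-4-2 → obeys

6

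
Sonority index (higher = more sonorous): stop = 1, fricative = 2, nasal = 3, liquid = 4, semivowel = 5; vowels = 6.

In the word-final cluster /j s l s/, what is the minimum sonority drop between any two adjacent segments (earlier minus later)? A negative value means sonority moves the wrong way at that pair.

-2

/j/ — semivowel, sonority 5.
/s/ — fricative, sonority 2.
/l/ — liquid, sonority 4.
/s/ — fricative, sonority 2.
/j/→/s/: change +3.
/s/→/l/: change -2.
/l/→/s/: change +2.
Minimum = -2.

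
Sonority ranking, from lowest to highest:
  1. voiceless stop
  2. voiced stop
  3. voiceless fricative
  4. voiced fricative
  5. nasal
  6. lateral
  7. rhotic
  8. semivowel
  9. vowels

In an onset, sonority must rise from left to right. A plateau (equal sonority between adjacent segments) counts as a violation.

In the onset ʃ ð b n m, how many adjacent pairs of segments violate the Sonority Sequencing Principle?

2

/ʃ/ is a voiceless fricative (sonority 3).
/ð/ is a voiced fricative (sonority 4).
/b/ is a voiced stop (sonority 2).
/n/ is a nasal (sonority 5).
/m/ is a nasal (sonority 5).
/ʃ/→/ð/: 3→4 (rises) — ok.
/ð/→/b/: 4→2 (does not rise) — violation.
/b/→/n/: 2→5 (rises) — ok.
/n/→/m/: 5→5 (plateau) — violation.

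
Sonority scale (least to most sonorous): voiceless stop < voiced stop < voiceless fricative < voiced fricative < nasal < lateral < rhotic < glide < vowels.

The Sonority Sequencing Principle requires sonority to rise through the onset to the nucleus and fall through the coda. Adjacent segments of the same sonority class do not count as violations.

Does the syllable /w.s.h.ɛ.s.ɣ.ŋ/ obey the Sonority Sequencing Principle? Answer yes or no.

no

Onset: /w/ is a glide (sonority 8), /s/ is a voiceless fricative (sonority 3), /h/ is a voiceless fricative (sonority 3); then the nucleus /ɛ/ (sonority 9).
Onset profile 8-3-3-9 — does not rise throughout.
Coda: /s/ is a voiceless fricative (sonority 3), /ɣ/ is a voiced fricative (sonority 4), /ŋ/ is a nasal (sonority 5).
Coda profile 9-3-4-5 — does not fall throughout.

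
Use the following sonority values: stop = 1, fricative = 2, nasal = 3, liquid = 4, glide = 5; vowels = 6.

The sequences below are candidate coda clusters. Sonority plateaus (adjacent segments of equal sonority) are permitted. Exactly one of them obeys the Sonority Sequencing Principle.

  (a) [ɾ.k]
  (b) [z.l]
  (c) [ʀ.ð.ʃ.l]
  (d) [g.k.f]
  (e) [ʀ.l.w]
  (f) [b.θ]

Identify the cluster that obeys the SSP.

a

(a) [ɾ.k]: profile 4-1 — obeys.
(b) [z.l]: profile 2-4 — violates.
(c) [ʀ.ð.ʃ.l]: profile 4-2-2-4 — violates.
(d) [g.k.f]: profile 1-1-2 — violates.
(e) [ʀ.l.w]: profile 4-4-5 — violates.
(f) [b.θ]: profile 1-2 — violates.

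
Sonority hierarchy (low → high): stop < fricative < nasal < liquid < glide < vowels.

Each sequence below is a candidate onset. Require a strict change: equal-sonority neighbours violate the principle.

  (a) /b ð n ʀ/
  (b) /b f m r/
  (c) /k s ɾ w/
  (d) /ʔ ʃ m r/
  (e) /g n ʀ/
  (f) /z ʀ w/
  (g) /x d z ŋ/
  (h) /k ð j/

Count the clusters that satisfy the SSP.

7

(a) sonority 1-2-3-4: well-formed.
(b) sonority 1-2-3-4: well-formed.
(c) sonority 1-2-4-5: well-formed.
(d) sonority 1-2-3-4: well-formed.
(e) sonority 1-3-4: well-formed.
(f) sonority 2-4-5: well-formed.
(g) sonority 2-1-2-3: ill-formed.
(h) sonority 1-2-5: well-formed.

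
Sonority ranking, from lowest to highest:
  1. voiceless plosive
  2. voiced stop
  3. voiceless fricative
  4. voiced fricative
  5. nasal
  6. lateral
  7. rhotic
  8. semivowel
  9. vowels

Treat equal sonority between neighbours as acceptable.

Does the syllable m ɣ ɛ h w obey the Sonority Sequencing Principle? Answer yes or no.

no

Onset: /m/ is a nasal (sonority 5), /ɣ/ is a voiced fricative (sonority 4); then the nucleus /ɛ/ (sonority 9).
Onset profile 5-4-9 — does not rise throughout.
Coda: /h/ is a voiceless fricative (sonority 3), /w/ is a semivowel (sonority 8).
Coda profile 9-3-8 — does not fall throughout.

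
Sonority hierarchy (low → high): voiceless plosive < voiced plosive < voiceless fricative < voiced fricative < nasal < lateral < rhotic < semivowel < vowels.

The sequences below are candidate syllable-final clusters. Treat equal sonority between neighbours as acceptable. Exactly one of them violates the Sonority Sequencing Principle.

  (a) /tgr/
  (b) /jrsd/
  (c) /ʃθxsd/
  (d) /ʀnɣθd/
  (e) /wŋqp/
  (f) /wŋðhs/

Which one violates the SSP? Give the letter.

(a) 1-2-7 → violates
(b) 8-7-3-2 → obeys
(c) 3-3-3-3-2 → obeys
(d) 7-5-4-3-2 → obeys
(e) 8-5-1-1 → obeys
(f) 8-5-4-3-3 → obeys

a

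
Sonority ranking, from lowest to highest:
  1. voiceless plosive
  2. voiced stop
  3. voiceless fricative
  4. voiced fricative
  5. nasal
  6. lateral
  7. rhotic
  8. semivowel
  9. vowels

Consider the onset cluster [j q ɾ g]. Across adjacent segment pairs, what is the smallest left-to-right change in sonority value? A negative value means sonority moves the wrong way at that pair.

-7

/j/: semivowel = 8.
/q/: voiceless plosive = 1.
/ɾ/: rhotic = 7.
/g/: voiced stop = 2.
/j/→/q/: change -7.
/q/→/ɾ/: change +6.
/ɾ/→/g/: change -5.
Minimum = -7.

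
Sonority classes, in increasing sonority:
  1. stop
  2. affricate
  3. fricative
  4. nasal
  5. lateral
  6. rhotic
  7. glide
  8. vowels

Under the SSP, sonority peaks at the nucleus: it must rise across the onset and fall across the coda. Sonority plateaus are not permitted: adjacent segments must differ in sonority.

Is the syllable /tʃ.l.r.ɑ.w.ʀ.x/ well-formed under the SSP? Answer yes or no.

yes

Onset: /tʃ/ is an affricate (sonority 2), /l/ is a lateral (sonority 5), /r/ is a rhotic (sonority 6); then the nucleus /ɑ/ (sonority 8).
Onset profile 2-5-6-8 — rises to the nucleus.
Coda: /w/ is a glide (sonority 7), /ʀ/ is a rhotic (sonority 6), /x/ is a fricative (sonority 3).
Coda profile 8-7-6-3 — falls from the nucleus.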